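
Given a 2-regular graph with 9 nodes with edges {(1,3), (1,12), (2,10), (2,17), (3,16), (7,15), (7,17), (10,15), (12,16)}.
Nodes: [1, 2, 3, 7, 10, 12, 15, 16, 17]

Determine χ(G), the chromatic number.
Clique number ω(G) = 2 (lower bound: χ ≥ ω).
Odd cycle [10, 15, 7, 17, 2] needs 3 colors (χ ≥ 3).
The coloring below uses 3 colors, so χ(G) = 3.
A valid 3-coloring: color 1: [1, 15, 16, 17]; color 2: [3, 7, 10, 12]; color 3: [2].

χ(G) = 3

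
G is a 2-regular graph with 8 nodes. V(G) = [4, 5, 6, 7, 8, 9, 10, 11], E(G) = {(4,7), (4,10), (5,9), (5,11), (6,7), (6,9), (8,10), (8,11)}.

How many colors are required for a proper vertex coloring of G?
Clique number ω(G) = 2 (lower bound: χ ≥ ω).
The graph is bipartite (no odd cycle), so 2 colors suffice: χ(G) = 2.
A valid 2-coloring: color 1: [4, 5, 6, 8]; color 2: [7, 9, 10, 11].

χ(G) = 2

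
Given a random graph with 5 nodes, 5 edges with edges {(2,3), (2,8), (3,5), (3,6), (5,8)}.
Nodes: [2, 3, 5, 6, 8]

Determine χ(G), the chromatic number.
χ(G) = 2

Clique number ω(G) = 2 (lower bound: χ ≥ ω).
The graph is bipartite (no odd cycle), so 2 colors suffice: χ(G) = 2.
A valid 2-coloring: color 1: [3, 8]; color 2: [2, 5, 6].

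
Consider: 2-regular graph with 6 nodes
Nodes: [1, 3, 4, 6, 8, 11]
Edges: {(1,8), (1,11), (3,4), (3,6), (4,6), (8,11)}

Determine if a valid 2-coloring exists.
No, G is not 2-colorable

The clique on vertices [1, 8, 11] has size 3 > 2, so it alone needs 3 colors.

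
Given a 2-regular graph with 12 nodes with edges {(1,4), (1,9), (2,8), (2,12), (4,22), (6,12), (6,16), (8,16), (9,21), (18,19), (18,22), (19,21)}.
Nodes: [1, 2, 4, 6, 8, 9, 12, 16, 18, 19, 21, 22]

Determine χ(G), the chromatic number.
χ(G) = 3

Clique number ω(G) = 2 (lower bound: χ ≥ ω).
Odd cycle [6, 12, 2, 8, 16] needs 3 colors (χ ≥ 3).
The coloring below uses 3 colors, so χ(G) = 3.
A valid 3-coloring: color 1: [1, 6, 8, 21, 22]; color 2: [4, 9, 12, 16, 19]; color 3: [2, 18].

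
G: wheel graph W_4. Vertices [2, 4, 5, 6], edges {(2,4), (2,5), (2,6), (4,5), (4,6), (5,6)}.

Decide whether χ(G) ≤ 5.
A valid 5-coloring: color 1: [4]; color 2: [6]; color 3: [5]; color 4: [2].
(χ(G) = 4 ≤ 5.)

Yes, G is 5-colorable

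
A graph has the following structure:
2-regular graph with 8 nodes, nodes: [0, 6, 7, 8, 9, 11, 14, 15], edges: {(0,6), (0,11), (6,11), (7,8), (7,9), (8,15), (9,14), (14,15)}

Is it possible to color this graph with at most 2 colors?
The clique on vertices [0, 6, 11] has size 3 > 2, so it alone needs 3 colors.

No, G is not 2-colorable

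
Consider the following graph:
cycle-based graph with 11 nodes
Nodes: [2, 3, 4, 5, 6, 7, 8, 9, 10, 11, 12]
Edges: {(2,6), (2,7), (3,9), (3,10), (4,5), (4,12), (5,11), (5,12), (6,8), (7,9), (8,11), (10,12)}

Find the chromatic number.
Clique number ω(G) = 3 (lower bound: χ ≥ ω).
The clique on [4, 5, 12] has size 3, forcing χ ≥ 3, and the coloring below uses 3 colors, so χ(G) = 3.
A valid 3-coloring: color 1: [2, 5, 8, 9, 10]; color 2: [3, 6, 7, 11, 12]; color 3: [4].

χ(G) = 3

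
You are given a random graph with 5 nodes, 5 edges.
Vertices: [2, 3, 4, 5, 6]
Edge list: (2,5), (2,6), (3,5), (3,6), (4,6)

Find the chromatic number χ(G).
Clique number ω(G) = 2 (lower bound: χ ≥ ω).
The graph is bipartite (no odd cycle), so 2 colors suffice: χ(G) = 2.
A valid 2-coloring: color 1: [5, 6]; color 2: [2, 3, 4].

χ(G) = 2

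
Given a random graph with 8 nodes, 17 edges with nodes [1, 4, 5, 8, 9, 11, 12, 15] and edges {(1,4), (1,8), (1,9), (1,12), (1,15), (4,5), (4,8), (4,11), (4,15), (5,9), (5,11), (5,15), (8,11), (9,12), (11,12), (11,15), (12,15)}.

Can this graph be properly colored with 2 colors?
No, G is not 2-colorable

The clique on vertices [4, 5, 11, 15] has size 4 > 2, so it alone needs 4 colors.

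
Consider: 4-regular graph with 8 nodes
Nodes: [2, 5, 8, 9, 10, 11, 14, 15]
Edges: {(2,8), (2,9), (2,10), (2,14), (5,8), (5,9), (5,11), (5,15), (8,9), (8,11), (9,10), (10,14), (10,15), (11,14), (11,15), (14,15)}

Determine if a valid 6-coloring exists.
A valid 6-coloring: color 1: [9, 14]; color 2: [5, 10]; color 3: [2, 15]; color 4: [11]; color 5: [8].
(χ(G) = 4 ≤ 6.)

Yes, G is 6-colorable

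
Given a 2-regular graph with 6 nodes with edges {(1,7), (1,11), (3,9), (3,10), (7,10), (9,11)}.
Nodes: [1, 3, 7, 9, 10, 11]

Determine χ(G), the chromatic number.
Clique number ω(G) = 2 (lower bound: χ ≥ ω).
The graph is bipartite (no odd cycle), so 2 colors suffice: χ(G) = 2.
A valid 2-coloring: color 1: [1, 9, 10]; color 2: [3, 7, 11].

χ(G) = 2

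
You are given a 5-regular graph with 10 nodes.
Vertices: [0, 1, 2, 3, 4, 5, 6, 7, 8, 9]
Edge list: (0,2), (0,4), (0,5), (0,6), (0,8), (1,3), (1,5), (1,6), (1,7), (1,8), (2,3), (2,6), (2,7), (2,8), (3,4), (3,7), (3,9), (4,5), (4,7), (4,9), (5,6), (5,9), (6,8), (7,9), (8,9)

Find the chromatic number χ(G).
χ(G) = 4

Clique number ω(G) = 4 (lower bound: χ ≥ ω).
The clique on [0, 2, 6, 8] has size 4, forcing χ ≥ 4, and the coloring below uses 4 colors, so χ(G) = 4.
A valid 4-coloring: color 1: [0, 1, 9]; color 2: [5, 7, 8]; color 3: [2, 4]; color 4: [3, 6].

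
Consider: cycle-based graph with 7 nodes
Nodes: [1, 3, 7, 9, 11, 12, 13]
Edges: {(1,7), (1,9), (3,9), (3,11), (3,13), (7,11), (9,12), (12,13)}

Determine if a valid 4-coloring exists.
Yes, G is 4-colorable

A valid 4-coloring: color 1: [7, 9, 13]; color 2: [1, 3, 12]; color 3: [11].
(χ(G) = 3 ≤ 4.)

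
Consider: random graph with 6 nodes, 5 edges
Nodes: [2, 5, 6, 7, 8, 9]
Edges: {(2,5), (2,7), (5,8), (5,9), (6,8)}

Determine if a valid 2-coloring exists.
Yes, G is 2-colorable

A valid 2-coloring: color 1: [5, 6, 7]; color 2: [2, 8, 9].
(χ(G) = 2 ≤ 2.)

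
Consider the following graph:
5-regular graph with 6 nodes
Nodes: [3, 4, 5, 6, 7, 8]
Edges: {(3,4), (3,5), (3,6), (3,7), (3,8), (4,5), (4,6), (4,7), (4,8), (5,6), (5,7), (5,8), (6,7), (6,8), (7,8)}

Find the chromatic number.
Clique number ω(G) = 6 (lower bound: χ ≥ ω).
The clique on [3, 4, 5, 6, 7, 8] has size 6, forcing χ ≥ 6, and the coloring below uses 6 colors, so χ(G) = 6.
A valid 6-coloring: color 1: [5]; color 2: [4]; color 3: [7]; color 4: [8]; color 5: [3]; color 6: [6].

χ(G) = 6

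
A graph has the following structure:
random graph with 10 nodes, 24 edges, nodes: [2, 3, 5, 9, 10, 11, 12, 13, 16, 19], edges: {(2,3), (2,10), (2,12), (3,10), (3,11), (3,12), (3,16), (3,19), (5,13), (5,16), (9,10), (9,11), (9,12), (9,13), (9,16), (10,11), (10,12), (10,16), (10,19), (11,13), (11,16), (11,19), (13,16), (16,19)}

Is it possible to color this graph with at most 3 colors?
The clique on vertices [3, 10, 11, 16, 19] has size 5 > 3, so it alone needs 5 colors.

No, G is not 3-colorable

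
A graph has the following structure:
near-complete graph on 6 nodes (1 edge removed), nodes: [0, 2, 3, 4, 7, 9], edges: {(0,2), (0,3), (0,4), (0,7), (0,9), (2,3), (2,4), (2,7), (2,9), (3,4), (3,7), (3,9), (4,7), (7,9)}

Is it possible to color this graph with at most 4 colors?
No, G is not 4-colorable

The clique on vertices [0, 2, 3, 7, 9] has size 5 > 4, so it alone needs 5 colors.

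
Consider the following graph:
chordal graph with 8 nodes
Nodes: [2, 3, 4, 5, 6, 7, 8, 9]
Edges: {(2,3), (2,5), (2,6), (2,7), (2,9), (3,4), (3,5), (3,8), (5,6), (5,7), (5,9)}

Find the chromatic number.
χ(G) = 3

Clique number ω(G) = 3 (lower bound: χ ≥ ω).
The clique on [2, 5, 9] has size 3, forcing χ ≥ 3, and the coloring below uses 3 colors, so χ(G) = 3.
A valid 3-coloring: color 1: [2, 4, 8]; color 2: [5]; color 3: [3, 6, 7, 9].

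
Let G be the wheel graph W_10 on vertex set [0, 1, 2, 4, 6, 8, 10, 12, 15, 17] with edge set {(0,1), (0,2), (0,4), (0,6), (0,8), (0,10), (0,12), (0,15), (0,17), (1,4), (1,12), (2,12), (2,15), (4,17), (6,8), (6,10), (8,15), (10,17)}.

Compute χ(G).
Clique number ω(G) = 3 (lower bound: χ ≥ ω).
Odd cycle [10, 6, 8, 15, 2, 12, 1, 4, 17] needs 3 colors (χ ≥ 3).
Vertex 0 is adjacent to every vertex of [1, 2, 4, 6, 8, 10, 12, 15, 17], which already need 3 colors among themselves, so 0 needs a new color (χ ≥ 4).
The coloring below uses 4 colors, so χ(G) = 4.
A valid 4-coloring: color 1: [0]; color 2: [2, 4, 8, 10]; color 3: [6, 12, 15, 17]; color 4: [1].

χ(G) = 4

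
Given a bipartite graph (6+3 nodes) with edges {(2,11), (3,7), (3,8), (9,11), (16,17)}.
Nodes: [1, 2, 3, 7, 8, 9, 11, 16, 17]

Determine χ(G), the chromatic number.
χ(G) = 2

Clique number ω(G) = 2 (lower bound: χ ≥ ω).
The graph is bipartite (no odd cycle), so 2 colors suffice: χ(G) = 2.
A valid 2-coloring: color 1: [1, 3, 11, 17]; color 2: [2, 7, 8, 9, 16].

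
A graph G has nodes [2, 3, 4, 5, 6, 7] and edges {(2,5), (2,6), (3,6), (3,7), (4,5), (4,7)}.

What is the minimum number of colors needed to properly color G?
χ(G) = 2

Clique number ω(G) = 2 (lower bound: χ ≥ ω).
The graph is bipartite (no odd cycle), so 2 colors suffice: χ(G) = 2.
A valid 2-coloring: color 1: [5, 6, 7]; color 2: [2, 3, 4].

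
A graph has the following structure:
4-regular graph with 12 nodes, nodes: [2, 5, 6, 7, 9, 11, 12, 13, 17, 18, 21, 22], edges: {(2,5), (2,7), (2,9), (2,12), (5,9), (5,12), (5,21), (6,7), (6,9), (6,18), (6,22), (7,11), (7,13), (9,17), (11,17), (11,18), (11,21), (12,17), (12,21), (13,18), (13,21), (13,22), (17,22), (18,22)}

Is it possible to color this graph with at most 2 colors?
No, G is not 2-colorable

The clique on vertices [2, 5, 9] has size 3 > 2, so it alone needs 3 colors.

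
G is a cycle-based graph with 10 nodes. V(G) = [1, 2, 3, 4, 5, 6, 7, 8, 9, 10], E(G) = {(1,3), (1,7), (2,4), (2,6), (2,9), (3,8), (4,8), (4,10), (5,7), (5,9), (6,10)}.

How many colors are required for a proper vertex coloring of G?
χ(G) = 2

Clique number ω(G) = 2 (lower bound: χ ≥ ω).
The graph is bipartite (no odd cycle), so 2 colors suffice: χ(G) = 2.
A valid 2-coloring: color 1: [3, 4, 6, 7, 9]; color 2: [1, 2, 5, 8, 10].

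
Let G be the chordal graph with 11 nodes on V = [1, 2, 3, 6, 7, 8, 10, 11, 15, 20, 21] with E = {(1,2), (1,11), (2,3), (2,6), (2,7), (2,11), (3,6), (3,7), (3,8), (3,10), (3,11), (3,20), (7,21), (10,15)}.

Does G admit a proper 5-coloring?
A valid 5-coloring: color 1: [1, 3, 15, 21]; color 2: [2, 8, 10, 20]; color 3: [6, 7, 11].
(χ(G) = 3 ≤ 5.)

Yes, G is 5-colorable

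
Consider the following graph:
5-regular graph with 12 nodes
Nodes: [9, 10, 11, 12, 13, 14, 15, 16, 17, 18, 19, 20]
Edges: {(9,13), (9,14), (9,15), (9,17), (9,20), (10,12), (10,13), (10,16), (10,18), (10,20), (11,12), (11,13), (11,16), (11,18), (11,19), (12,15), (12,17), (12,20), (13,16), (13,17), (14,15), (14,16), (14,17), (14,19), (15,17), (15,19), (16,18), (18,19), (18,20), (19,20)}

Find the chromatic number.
χ(G) = 4

Clique number ω(G) = 4 (lower bound: χ ≥ ω).
The clique on [9, 14, 15, 17] has size 4, forcing χ ≥ 4, and the coloring below uses 4 colors, so χ(G) = 4.
A valid 4-coloring: color 1: [13, 15, 20]; color 2: [12, 14, 18]; color 3: [10, 11, 17]; color 4: [9, 16, 19].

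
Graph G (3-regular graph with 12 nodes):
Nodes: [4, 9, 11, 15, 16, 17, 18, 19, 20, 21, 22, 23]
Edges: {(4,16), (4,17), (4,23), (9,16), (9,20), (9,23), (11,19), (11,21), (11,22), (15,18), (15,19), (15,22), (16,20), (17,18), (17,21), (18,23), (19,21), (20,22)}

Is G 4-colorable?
Yes, G is 4-colorable

A valid 4-coloring: color 1: [16, 17, 19, 22, 23]; color 2: [4, 11, 18, 20]; color 3: [9, 15, 21].
(χ(G) = 3 ≤ 4.)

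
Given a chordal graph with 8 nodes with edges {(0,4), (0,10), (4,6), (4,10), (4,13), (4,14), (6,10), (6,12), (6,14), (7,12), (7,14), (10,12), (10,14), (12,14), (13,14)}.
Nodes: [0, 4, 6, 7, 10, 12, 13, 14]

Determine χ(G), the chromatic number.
Clique number ω(G) = 4 (lower bound: χ ≥ ω).
The clique on [4, 6, 10, 14] has size 4, forcing χ ≥ 4, and the coloring below uses 4 colors, so χ(G) = 4.
A valid 4-coloring: color 1: [0, 14]; color 2: [7, 10, 13]; color 3: [4, 12]; color 4: [6].

χ(G) = 4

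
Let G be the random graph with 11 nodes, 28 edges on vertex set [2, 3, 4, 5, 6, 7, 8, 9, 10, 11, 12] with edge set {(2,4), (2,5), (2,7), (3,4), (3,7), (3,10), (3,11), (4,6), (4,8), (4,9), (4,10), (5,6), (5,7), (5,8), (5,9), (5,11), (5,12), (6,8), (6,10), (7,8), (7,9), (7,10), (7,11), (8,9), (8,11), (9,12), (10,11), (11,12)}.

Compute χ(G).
Clique number ω(G) = 4 (lower bound: χ ≥ ω).
The clique on [3, 7, 10, 11] has size 4, forcing χ ≥ 4, and the coloring below uses 4 colors, so χ(G) = 4.
A valid 4-coloring: color 1: [5, 10]; color 2: [4, 7, 12]; color 3: [2, 3, 8]; color 4: [6, 9, 11].

χ(G) = 4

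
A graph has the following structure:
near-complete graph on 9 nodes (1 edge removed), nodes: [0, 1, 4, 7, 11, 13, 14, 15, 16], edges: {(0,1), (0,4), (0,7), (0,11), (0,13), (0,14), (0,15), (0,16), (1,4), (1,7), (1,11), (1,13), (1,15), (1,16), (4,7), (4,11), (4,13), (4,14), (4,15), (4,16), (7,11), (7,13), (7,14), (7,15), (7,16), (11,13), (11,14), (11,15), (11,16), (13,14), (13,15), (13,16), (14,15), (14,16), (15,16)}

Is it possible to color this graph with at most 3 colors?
The clique on vertices [0, 1, 4, 7, 11, 13, 15, 16] has size 8 > 3, so it alone needs 8 colors.

No, G is not 3-colorable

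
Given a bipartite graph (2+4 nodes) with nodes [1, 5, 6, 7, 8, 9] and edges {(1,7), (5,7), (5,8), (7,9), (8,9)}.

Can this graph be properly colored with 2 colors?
Yes, G is 2-colorable

A valid 2-coloring: color 1: [6, 7, 8]; color 2: [1, 5, 9].
(χ(G) = 2 ≤ 2.)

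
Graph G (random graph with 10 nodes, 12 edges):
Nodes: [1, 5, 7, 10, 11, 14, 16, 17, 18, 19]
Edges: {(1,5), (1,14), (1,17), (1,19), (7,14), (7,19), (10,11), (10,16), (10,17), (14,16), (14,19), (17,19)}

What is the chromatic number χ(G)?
χ(G) = 3

Clique number ω(G) = 3 (lower bound: χ ≥ ω).
The clique on [1, 17, 19] has size 3, forcing χ ≥ 3, and the coloring below uses 3 colors, so χ(G) = 3.
A valid 3-coloring: color 1: [1, 7, 10, 18]; color 2: [5, 11, 16, 19]; color 3: [14, 17].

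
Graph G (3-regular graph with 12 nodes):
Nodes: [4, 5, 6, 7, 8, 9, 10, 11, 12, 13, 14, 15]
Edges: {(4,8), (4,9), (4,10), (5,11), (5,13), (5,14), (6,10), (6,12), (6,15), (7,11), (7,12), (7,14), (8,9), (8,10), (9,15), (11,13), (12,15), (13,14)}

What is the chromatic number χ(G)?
χ(G) = 3

Clique number ω(G) = 3 (lower bound: χ ≥ ω).
The clique on [4, 8, 9] has size 3, forcing χ ≥ 3, and the coloring below uses 3 colors, so χ(G) = 3.
A valid 3-coloring: color 1: [5, 6, 7, 8]; color 2: [9, 10, 11, 12, 14]; color 3: [4, 13, 15].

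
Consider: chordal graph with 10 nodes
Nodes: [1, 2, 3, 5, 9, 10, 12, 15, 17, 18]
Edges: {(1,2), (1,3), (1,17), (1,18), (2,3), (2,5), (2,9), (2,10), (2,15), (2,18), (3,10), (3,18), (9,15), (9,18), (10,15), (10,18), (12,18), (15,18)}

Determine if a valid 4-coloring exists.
Yes, G is 4-colorable

A valid 4-coloring: color 1: [2, 12, 17]; color 2: [5, 18]; color 3: [3, 15]; color 4: [1, 9, 10].
(χ(G) = 4 ≤ 4.)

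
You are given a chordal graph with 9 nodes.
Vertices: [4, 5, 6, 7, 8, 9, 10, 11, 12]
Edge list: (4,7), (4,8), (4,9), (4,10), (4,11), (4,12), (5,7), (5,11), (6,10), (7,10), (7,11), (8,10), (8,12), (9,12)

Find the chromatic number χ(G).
χ(G) = 3

Clique number ω(G) = 3 (lower bound: χ ≥ ω).
The clique on [4, 8, 10] has size 3, forcing χ ≥ 3, and the coloring below uses 3 colors, so χ(G) = 3.
A valid 3-coloring: color 1: [4, 5, 6]; color 2: [10, 11, 12]; color 3: [7, 8, 9].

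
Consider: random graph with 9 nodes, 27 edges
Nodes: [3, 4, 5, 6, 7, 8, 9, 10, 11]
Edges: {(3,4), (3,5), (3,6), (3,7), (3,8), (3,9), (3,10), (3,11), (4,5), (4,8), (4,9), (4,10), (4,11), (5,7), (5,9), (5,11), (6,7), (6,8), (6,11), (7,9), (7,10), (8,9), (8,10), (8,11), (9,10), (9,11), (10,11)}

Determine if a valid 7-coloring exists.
A valid 7-coloring: color 1: [3]; color 2: [7, 11]; color 3: [6, 9]; color 4: [5, 8]; color 5: [4]; color 6: [10].
(χ(G) = 6 ≤ 7.)

Yes, G is 7-colorable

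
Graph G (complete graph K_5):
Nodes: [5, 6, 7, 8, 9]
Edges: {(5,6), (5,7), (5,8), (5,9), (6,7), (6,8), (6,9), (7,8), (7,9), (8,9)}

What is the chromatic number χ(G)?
χ(G) = 5

Clique number ω(G) = 5 (lower bound: χ ≥ ω).
The clique on [5, 6, 7, 8, 9] has size 5, forcing χ ≥ 5, and the coloring below uses 5 colors, so χ(G) = 5.
A valid 5-coloring: color 1: [6]; color 2: [7]; color 3: [8]; color 4: [5]; color 5: [9].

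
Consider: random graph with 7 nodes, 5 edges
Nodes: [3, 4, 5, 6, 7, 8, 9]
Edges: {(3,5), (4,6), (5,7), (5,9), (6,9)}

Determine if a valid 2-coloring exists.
A valid 2-coloring: color 1: [5, 6, 8]; color 2: [3, 4, 7, 9].
(χ(G) = 2 ≤ 2.)

Yes, G is 2-colorable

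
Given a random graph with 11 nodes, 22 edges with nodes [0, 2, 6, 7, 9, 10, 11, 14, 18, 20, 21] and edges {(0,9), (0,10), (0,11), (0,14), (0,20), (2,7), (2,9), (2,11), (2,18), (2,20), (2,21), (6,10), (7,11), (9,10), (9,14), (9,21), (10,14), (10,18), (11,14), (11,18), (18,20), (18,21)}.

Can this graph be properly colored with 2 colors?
No, G is not 2-colorable

The clique on vertices [0, 9, 10, 14] has size 4 > 2, so it alone needs 4 colors.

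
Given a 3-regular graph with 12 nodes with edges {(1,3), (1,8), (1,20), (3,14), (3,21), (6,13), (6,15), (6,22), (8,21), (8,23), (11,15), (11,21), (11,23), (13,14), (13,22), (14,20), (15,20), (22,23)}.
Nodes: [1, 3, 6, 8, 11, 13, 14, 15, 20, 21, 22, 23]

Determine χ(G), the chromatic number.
χ(G) = 3

Clique number ω(G) = 3 (lower bound: χ ≥ ω).
The clique on [6, 13, 22] has size 3, forcing χ ≥ 3, and the coloring below uses 3 colors, so χ(G) = 3.
A valid 3-coloring: color 1: [3, 6, 8, 11, 20]; color 2: [1, 13, 15, 21, 23]; color 3: [14, 22].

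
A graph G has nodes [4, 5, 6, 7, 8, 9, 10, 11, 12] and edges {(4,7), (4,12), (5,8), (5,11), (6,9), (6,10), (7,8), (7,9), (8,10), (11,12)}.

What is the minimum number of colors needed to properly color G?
χ(G) = 3

Clique number ω(G) = 2 (lower bound: χ ≥ ω).
Odd cycle [7, 9, 6, 10, 8] needs 3 colors (χ ≥ 3).
The coloring below uses 3 colors, so χ(G) = 3.
A valid 3-coloring: color 1: [4, 8, 9, 11]; color 2: [5, 7, 10, 12]; color 3: [6].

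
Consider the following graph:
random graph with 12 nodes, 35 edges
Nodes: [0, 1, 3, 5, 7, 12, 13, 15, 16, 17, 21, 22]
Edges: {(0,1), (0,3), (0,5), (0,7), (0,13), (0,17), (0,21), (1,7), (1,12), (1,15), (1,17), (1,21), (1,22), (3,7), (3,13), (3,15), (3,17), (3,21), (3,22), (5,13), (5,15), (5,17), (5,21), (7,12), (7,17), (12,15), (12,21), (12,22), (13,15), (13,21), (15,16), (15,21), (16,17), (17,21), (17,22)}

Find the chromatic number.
χ(G) = 4

Clique number ω(G) = 4 (lower bound: χ ≥ ω).
The clique on [0, 1, 17, 21] has size 4, forcing χ ≥ 4, and the coloring below uses 4 colors, so χ(G) = 4.
A valid 4-coloring: color 1: [12, 13, 17]; color 2: [7, 16, 21, 22]; color 3: [1, 3, 5]; color 4: [0, 15].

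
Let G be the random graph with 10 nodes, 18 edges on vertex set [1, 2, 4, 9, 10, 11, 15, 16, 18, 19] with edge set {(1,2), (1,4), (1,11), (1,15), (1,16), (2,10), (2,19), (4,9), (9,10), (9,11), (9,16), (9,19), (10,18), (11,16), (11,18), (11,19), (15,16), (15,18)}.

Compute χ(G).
χ(G) = 3

Clique number ω(G) = 3 (lower bound: χ ≥ ω).
The clique on [1, 11, 16] has size 3, forcing χ ≥ 3, and the coloring below uses 3 colors, so χ(G) = 3.
A valid 3-coloring: color 1: [2, 4, 11, 15]; color 2: [1, 9, 18]; color 3: [10, 16, 19].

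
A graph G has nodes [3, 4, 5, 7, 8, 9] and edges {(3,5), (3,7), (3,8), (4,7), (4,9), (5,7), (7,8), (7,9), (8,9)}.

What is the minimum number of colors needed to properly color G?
Clique number ω(G) = 3 (lower bound: χ ≥ ω).
The clique on [7, 8, 9] has size 3, forcing χ ≥ 3, and the coloring below uses 3 colors, so χ(G) = 3.
A valid 3-coloring: color 1: [7]; color 2: [3, 9]; color 3: [4, 5, 8].

χ(G) = 3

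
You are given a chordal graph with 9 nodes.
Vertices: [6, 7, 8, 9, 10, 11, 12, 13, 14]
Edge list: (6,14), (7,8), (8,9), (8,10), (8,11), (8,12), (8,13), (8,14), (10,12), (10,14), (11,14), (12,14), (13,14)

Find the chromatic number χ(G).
χ(G) = 4

Clique number ω(G) = 4 (lower bound: χ ≥ ω).
The clique on [8, 10, 12, 14] has size 4, forcing χ ≥ 4, and the coloring below uses 4 colors, so χ(G) = 4.
A valid 4-coloring: color 1: [6, 8]; color 2: [7, 9, 14]; color 3: [10, 11, 13]; color 4: [12].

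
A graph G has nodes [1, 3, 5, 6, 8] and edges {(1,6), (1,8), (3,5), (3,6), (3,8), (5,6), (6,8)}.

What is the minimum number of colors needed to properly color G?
χ(G) = 3

Clique number ω(G) = 3 (lower bound: χ ≥ ω).
The clique on [1, 6, 8] has size 3, forcing χ ≥ 3, and the coloring below uses 3 colors, so χ(G) = 3.
A valid 3-coloring: color 1: [6]; color 2: [1, 3]; color 3: [5, 8].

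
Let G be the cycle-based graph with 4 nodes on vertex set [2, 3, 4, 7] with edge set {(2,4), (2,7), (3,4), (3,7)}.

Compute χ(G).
Clique number ω(G) = 2 (lower bound: χ ≥ ω).
The graph is bipartite (no odd cycle), so 2 colors suffice: χ(G) = 2.
A valid 2-coloring: color 1: [4, 7]; color 2: [2, 3].

χ(G) = 2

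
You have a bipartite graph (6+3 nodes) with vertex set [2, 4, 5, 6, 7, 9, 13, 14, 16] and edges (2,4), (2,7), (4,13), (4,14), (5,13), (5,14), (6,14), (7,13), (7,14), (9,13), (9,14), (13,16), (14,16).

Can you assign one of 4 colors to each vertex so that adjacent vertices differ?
Yes, G is 4-colorable

A valid 4-coloring: color 1: [2, 13, 14]; color 2: [4, 5, 6, 7, 9, 16].
(χ(G) = 2 ≤ 4.)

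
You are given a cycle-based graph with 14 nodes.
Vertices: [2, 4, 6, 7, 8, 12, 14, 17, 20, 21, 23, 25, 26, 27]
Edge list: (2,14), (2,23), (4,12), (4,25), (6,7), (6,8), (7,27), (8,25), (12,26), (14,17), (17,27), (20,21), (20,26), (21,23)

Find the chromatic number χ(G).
χ(G) = 2

Clique number ω(G) = 2 (lower bound: χ ≥ ω).
The graph is bipartite (no odd cycle), so 2 colors suffice: χ(G) = 2.
A valid 2-coloring: color 1: [2, 4, 7, 8, 17, 21, 26]; color 2: [6, 12, 14, 20, 23, 25, 27].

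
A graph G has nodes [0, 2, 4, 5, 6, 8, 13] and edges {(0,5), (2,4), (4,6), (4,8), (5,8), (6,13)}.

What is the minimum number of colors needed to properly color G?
χ(G) = 2

Clique number ω(G) = 2 (lower bound: χ ≥ ω).
The graph is bipartite (no odd cycle), so 2 colors suffice: χ(G) = 2.
A valid 2-coloring: color 1: [4, 5, 13]; color 2: [0, 2, 6, 8].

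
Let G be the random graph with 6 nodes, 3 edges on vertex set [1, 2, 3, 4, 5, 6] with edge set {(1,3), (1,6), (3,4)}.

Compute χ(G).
χ(G) = 2

Clique number ω(G) = 2 (lower bound: χ ≥ ω).
The graph is bipartite (no odd cycle), so 2 colors suffice: χ(G) = 2.
A valid 2-coloring: color 1: [1, 2, 4, 5]; color 2: [3, 6].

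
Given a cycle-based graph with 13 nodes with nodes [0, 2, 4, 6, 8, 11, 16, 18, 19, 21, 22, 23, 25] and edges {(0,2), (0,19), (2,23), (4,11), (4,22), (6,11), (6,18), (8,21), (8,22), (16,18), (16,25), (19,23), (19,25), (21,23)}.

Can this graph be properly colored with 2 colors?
Odd cycle [21, 8, 22, 4, 11, 6, 18, 16, 25, 19, 0, 2, 23] needs 3 colors (χ ≥ 3).
Hence χ(G) ≥ 3 > 2, so no proper 2-coloring exists.

No, G is not 2-colorable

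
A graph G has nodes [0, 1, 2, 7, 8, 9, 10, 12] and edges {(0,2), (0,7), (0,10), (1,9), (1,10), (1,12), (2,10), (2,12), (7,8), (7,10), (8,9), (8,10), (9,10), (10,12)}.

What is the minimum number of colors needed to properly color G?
Clique number ω(G) = 3 (lower bound: χ ≥ ω).
Odd cycle [9, 1, 12, 2, 0, 7, 8] needs 3 colors (χ ≥ 3).
Vertex 10 is adjacent to every vertex of [0, 1, 2, 7, 8, 9, 12], which already need 3 colors among themselves, so 10 needs a new color (χ ≥ 4).
The coloring below uses 4 colors, so χ(G) = 4.
A valid 4-coloring: color 1: [10]; color 2: [7, 9, 12]; color 3: [1, 2, 8]; color 4: [0].

χ(G) = 4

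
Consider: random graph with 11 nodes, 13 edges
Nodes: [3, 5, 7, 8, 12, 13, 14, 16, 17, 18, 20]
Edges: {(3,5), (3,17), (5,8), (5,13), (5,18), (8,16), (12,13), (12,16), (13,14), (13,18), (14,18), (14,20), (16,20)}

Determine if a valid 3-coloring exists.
Yes, G is 3-colorable

A valid 3-coloring: color 1: [3, 7, 13, 16]; color 2: [5, 12, 14, 17]; color 3: [8, 18, 20].
(χ(G) = 3 ≤ 3.)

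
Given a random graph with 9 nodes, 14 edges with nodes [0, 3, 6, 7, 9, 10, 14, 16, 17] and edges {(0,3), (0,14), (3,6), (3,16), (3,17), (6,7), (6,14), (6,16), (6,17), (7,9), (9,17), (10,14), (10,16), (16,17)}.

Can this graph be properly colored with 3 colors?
No, G is not 3-colorable

The clique on vertices [3, 6, 16, 17] has size 4 > 3, so it alone needs 4 colors.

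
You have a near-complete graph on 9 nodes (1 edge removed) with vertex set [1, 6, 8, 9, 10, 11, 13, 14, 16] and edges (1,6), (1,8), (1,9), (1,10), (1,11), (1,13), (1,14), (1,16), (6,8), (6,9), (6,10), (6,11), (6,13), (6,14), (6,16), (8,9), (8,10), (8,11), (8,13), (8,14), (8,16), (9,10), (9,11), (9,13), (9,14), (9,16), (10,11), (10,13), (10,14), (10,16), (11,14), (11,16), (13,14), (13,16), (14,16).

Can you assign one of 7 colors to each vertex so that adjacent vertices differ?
The clique on vertices [1, 6, 8, 9, 10, 11, 14, 16] has size 8 > 7, so it alone needs 8 colors.

No, G is not 7-colorable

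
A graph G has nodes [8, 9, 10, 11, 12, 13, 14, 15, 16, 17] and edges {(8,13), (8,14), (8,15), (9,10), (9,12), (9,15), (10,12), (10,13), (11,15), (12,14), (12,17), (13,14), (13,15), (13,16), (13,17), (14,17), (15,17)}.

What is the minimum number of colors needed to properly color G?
Clique number ω(G) = 3 (lower bound: χ ≥ ω).
The clique on [9, 10, 12] has size 3, forcing χ ≥ 3, and the coloring below uses 3 colors, so χ(G) = 3.
A valid 3-coloring: color 1: [11, 12, 13]; color 2: [10, 14, 15, 16]; color 3: [8, 9, 17].

χ(G) = 3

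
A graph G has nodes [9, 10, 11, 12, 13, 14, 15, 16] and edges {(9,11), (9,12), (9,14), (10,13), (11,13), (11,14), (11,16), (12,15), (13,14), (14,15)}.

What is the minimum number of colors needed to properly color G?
χ(G) = 3

Clique number ω(G) = 3 (lower bound: χ ≥ ω).
The clique on [9, 11, 14] has size 3, forcing χ ≥ 3, and the coloring below uses 3 colors, so χ(G) = 3.
A valid 3-coloring: color 1: [10, 11, 15]; color 2: [12, 14, 16]; color 3: [9, 13].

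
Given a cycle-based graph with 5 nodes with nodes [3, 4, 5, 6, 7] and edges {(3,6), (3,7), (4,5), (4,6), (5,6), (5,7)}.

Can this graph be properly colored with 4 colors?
Yes, G is 4-colorable

A valid 4-coloring: color 1: [6, 7]; color 2: [3, 5]; color 3: [4].
(χ(G) = 3 ≤ 4.)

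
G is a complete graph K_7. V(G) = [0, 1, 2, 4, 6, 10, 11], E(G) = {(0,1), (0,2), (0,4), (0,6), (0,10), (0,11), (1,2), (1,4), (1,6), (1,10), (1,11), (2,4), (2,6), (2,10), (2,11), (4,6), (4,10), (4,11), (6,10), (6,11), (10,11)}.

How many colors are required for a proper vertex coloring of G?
χ(G) = 7

Clique number ω(G) = 7 (lower bound: χ ≥ ω).
The clique on [0, 1, 2, 4, 6, 10, 11] has size 7, forcing χ ≥ 7, and the coloring below uses 7 colors, so χ(G) = 7.
A valid 7-coloring: color 1: [4]; color 2: [0]; color 3: [1]; color 4: [10]; color 5: [2]; color 6: [11]; color 7: [6].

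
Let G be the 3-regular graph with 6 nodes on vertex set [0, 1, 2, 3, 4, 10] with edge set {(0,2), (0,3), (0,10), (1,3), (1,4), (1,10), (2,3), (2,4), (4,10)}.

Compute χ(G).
χ(G) = 3

Clique number ω(G) = 3 (lower bound: χ ≥ ω).
The clique on [0, 2, 3] has size 3, forcing χ ≥ 3, and the coloring below uses 3 colors, so χ(G) = 3.
A valid 3-coloring: color 1: [2, 10]; color 2: [0, 1]; color 3: [3, 4].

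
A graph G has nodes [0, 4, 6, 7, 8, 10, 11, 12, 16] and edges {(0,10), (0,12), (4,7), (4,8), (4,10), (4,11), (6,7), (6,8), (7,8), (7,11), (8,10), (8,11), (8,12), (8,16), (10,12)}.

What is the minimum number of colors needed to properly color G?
χ(G) = 4

Clique number ω(G) = 4 (lower bound: χ ≥ ω).
The clique on [4, 7, 8, 11] has size 4, forcing χ ≥ 4, and the coloring below uses 4 colors, so χ(G) = 4.
A valid 4-coloring: color 1: [0, 8]; color 2: [7, 10, 16]; color 3: [4, 6, 12]; color 4: [11].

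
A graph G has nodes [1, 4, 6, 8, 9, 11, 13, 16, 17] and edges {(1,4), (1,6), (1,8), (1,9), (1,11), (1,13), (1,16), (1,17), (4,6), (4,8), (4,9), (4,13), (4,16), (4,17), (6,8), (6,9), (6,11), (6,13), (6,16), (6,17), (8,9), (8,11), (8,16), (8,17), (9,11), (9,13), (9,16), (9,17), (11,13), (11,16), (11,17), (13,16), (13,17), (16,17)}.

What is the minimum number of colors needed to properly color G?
χ(G) = 7

Clique number ω(G) = 7 (lower bound: χ ≥ ω).
The clique on [1, 6, 8, 9, 11, 16, 17] has size 7, forcing χ ≥ 7, and the coloring below uses 7 colors, so χ(G) = 7.
A valid 7-coloring: color 1: [1]; color 2: [9]; color 3: [6]; color 4: [16]; color 5: [17]; color 6: [4, 11]; color 7: [8, 13].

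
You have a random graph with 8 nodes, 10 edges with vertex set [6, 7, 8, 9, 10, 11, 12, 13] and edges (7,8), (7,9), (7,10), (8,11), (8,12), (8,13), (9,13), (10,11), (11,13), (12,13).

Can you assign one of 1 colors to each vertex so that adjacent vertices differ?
The clique on vertices [8, 11, 13] has size 3 > 1, so it alone needs 3 colors.

No, G is not 1-colorable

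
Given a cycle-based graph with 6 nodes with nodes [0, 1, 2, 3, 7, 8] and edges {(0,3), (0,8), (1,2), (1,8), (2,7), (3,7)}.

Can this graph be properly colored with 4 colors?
Yes, G is 4-colorable

A valid 4-coloring: color 1: [2, 3, 8]; color 2: [0, 1, 7].
(χ(G) = 2 ≤ 4.)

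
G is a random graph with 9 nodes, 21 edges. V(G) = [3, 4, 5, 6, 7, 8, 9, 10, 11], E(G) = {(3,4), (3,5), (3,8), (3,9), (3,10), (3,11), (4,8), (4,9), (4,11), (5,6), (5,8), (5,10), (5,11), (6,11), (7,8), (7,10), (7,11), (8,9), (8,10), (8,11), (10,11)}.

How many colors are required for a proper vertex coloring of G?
χ(G) = 5

Clique number ω(G) = 5 (lower bound: χ ≥ ω).
The clique on [3, 5, 8, 10, 11] has size 5, forcing χ ≥ 5, and the coloring below uses 5 colors, so χ(G) = 5.
A valid 5-coloring: color 1: [9, 11]; color 2: [6, 8]; color 3: [3, 7]; color 4: [4, 5]; color 5: [10].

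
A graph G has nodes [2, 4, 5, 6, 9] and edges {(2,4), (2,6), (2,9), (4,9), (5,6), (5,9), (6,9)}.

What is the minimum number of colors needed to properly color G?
χ(G) = 3

Clique number ω(G) = 3 (lower bound: χ ≥ ω).
The clique on [2, 4, 9] has size 3, forcing χ ≥ 3, and the coloring below uses 3 colors, so χ(G) = 3.
A valid 3-coloring: color 1: [9]; color 2: [4, 6]; color 3: [2, 5].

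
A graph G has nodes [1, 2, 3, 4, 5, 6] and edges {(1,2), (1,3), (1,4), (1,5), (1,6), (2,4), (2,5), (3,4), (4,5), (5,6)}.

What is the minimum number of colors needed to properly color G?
Clique number ω(G) = 4 (lower bound: χ ≥ ω).
The clique on [1, 2, 4, 5] has size 4, forcing χ ≥ 4, and the coloring below uses 4 colors, so χ(G) = 4.
A valid 4-coloring: color 1: [1]; color 2: [4, 6]; color 3: [3, 5]; color 4: [2].

χ(G) = 4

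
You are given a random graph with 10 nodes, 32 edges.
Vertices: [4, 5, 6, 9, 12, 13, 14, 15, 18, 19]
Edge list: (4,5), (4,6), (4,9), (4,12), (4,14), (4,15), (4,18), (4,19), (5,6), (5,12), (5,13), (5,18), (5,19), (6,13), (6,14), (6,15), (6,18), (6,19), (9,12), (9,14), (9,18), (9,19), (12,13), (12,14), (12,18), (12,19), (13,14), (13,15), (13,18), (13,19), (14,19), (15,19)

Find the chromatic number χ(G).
Clique number ω(G) = 5 (lower bound: χ ≥ ω).
The clique on [4, 9, 12, 14, 19] has size 5, forcing χ ≥ 5, and the coloring below uses 5 colors, so χ(G) = 5.
A valid 5-coloring: color 1: [4, 13]; color 2: [18, 19]; color 3: [6, 12]; color 4: [5, 14, 15]; color 5: [9].

χ(G) = 5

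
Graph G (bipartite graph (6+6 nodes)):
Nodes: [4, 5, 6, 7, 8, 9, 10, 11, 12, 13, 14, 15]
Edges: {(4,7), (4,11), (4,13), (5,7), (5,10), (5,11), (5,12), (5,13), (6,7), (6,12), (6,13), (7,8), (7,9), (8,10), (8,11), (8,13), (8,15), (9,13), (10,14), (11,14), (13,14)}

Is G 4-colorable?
A valid 4-coloring: color 1: [7, 10, 11, 12, 13, 15]; color 2: [4, 5, 6, 8, 9, 14].
(χ(G) = 2 ≤ 4.)

Yes, G is 4-colorable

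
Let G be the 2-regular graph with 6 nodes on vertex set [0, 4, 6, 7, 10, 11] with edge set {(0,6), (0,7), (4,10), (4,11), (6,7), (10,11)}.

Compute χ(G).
χ(G) = 3

Clique number ω(G) = 3 (lower bound: χ ≥ ω).
The clique on [0, 6, 7] has size 3, forcing χ ≥ 3, and the coloring below uses 3 colors, so χ(G) = 3.
A valid 3-coloring: color 1: [7, 10]; color 2: [0, 11]; color 3: [4, 6].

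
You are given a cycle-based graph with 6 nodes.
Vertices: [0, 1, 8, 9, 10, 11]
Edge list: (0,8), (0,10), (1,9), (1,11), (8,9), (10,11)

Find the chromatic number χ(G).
Clique number ω(G) = 2 (lower bound: χ ≥ ω).
The graph is bipartite (no odd cycle), so 2 colors suffice: χ(G) = 2.
A valid 2-coloring: color 1: [0, 9, 11]; color 2: [1, 8, 10].

χ(G) = 2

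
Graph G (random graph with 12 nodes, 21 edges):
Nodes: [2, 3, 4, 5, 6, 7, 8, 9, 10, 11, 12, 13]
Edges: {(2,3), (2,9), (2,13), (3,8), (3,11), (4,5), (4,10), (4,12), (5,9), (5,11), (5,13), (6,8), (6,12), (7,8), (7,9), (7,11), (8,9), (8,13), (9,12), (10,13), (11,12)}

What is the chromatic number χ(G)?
Clique number ω(G) = 3 (lower bound: χ ≥ ω).
The clique on [7, 8, 9] has size 3, forcing χ ≥ 3, and the coloring below uses 3 colors, so χ(G) = 3.
A valid 3-coloring: color 1: [4, 6, 9, 11, 13]; color 2: [2, 5, 8, 10, 12]; color 3: [3, 7].

χ(G) = 3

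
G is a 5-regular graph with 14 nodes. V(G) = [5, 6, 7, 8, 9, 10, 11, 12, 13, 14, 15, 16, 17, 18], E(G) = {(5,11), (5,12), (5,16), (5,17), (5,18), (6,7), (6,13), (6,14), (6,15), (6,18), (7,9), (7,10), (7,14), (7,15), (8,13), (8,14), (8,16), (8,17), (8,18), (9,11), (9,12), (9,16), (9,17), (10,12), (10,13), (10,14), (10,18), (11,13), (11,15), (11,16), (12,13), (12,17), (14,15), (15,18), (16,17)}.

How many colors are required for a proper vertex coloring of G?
χ(G) = 4

Clique number ω(G) = 4 (lower bound: χ ≥ ω).
The clique on [6, 7, 14, 15] has size 4, forcing χ ≥ 4, and the coloring below uses 4 colors, so χ(G) = 4.
A valid 4-coloring: color 1: [10, 15, 17]; color 2: [7, 13, 16, 18]; color 3: [6, 8, 11, 12]; color 4: [5, 9, 14].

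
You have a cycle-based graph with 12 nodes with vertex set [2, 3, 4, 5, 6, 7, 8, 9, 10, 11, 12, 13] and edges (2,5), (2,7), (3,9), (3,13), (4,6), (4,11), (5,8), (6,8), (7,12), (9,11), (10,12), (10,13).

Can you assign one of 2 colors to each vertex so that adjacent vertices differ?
A valid 2-coloring: color 1: [2, 4, 8, 9, 12, 13]; color 2: [3, 5, 6, 7, 10, 11].
(χ(G) = 2 ≤ 2.)

Yes, G is 2-colorable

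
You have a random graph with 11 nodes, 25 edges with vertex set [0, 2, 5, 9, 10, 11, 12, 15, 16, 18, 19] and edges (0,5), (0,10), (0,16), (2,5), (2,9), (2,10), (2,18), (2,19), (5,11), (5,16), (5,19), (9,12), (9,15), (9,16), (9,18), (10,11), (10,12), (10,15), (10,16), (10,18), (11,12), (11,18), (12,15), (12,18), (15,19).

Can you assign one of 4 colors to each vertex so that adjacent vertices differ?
A valid 4-coloring: color 1: [5, 9, 10]; color 2: [0, 15, 18]; color 3: [2, 12, 16]; color 4: [11, 19].
(χ(G) = 4 ≤ 4.)

Yes, G is 4-colorable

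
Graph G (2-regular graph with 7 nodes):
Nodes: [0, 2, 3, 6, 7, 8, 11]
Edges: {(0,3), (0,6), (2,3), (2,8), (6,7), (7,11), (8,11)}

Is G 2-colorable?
No, G is not 2-colorable

Odd cycle [7, 6, 0, 3, 2, 8, 11] needs 3 colors (χ ≥ 3).
Hence χ(G) ≥ 3 > 2, so no proper 2-coloring exists.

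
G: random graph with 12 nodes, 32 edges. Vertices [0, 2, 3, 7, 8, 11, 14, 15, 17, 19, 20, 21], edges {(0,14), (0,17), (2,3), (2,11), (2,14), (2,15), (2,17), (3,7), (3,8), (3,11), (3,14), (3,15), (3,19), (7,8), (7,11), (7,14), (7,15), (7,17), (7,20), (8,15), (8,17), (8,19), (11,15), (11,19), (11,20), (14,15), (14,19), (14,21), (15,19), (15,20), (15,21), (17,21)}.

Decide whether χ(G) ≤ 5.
A valid 5-coloring: color 1: [15, 17]; color 2: [0, 2, 7, 19, 21]; color 3: [8, 11, 14]; color 4: [3, 20].
(χ(G) = 4 ≤ 5.)

Yes, G is 5-colorable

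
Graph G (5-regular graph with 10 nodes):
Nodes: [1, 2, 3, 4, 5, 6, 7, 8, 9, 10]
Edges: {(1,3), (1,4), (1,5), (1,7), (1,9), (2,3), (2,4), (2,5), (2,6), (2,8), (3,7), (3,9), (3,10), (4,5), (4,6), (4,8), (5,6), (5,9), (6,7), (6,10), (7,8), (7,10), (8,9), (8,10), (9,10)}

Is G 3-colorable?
The clique on vertices [2, 4, 5, 6] has size 4 > 3, so it alone needs 4 colors.

No, G is not 3-colorable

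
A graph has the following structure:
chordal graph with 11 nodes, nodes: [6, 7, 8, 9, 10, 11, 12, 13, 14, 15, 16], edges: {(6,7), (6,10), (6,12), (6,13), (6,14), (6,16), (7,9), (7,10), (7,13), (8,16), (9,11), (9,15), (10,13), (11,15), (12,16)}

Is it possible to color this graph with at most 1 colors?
The clique on vertices [6, 7, 10, 13] has size 4 > 1, so it alone needs 4 colors.

No, G is not 1-colorable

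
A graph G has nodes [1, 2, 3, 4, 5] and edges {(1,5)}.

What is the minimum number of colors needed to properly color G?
Clique number ω(G) = 2 (lower bound: χ ≥ ω).
The graph is bipartite (no odd cycle), so 2 colors suffice: χ(G) = 2.
A valid 2-coloring: color 1: [2, 3, 4, 5]; color 2: [1].

χ(G) = 2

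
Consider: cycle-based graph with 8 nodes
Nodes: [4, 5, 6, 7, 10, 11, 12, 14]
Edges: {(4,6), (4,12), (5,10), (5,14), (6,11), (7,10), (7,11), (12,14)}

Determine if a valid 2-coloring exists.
A valid 2-coloring: color 1: [4, 10, 11, 14]; color 2: [5, 6, 7, 12].
(χ(G) = 2 ≤ 2.)

Yes, G is 2-colorable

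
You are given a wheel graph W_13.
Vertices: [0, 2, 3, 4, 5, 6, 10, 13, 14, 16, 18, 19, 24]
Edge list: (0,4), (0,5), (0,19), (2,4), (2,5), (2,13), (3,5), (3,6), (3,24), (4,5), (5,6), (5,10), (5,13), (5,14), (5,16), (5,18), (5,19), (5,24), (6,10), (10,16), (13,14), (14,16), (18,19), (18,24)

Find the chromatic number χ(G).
χ(G) = 3

Clique number ω(G) = 3 (lower bound: χ ≥ ω).
The clique on [0, 5, 19] has size 3, forcing χ ≥ 3, and the coloring below uses 3 colors, so χ(G) = 3.
A valid 3-coloring: color 1: [5]; color 2: [0, 2, 3, 10, 14, 18]; color 3: [4, 6, 13, 16, 19, 24].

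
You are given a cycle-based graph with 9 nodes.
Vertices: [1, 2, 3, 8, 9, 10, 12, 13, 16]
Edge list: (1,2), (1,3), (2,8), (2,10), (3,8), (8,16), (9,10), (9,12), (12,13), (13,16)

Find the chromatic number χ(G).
Clique number ω(G) = 2 (lower bound: χ ≥ ω).
Odd cycle [9, 12, 13, 16, 8, 2, 10] needs 3 colors (χ ≥ 3).
The coloring below uses 3 colors, so χ(G) = 3.
A valid 3-coloring: color 1: [2, 3, 12, 16]; color 2: [1, 8, 9, 13]; color 3: [10].

χ(G) = 3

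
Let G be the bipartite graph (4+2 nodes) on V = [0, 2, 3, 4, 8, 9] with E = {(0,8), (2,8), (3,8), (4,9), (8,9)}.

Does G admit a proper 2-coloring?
Yes, G is 2-colorable

A valid 2-coloring: color 1: [4, 8]; color 2: [0, 2, 3, 9].
(χ(G) = 2 ≤ 2.)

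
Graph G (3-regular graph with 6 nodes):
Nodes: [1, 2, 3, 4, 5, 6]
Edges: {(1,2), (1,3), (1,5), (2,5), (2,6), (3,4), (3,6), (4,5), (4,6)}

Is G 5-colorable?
A valid 5-coloring: color 1: [2, 3]; color 2: [5, 6]; color 3: [1, 4].
(χ(G) = 3 ≤ 5.)

Yes, G is 5-colorable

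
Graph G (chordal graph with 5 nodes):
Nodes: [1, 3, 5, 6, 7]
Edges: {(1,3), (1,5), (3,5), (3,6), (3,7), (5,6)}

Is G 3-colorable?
Yes, G is 3-colorable

A valid 3-coloring: color 1: [3]; color 2: [5, 7]; color 3: [1, 6].
(χ(G) = 3 ≤ 3.)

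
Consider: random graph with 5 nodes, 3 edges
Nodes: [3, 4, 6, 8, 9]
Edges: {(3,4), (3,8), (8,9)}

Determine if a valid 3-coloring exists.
A valid 3-coloring: color 1: [3, 6, 9]; color 2: [4, 8].
(χ(G) = 2 ≤ 3.)

Yes, G is 3-colorable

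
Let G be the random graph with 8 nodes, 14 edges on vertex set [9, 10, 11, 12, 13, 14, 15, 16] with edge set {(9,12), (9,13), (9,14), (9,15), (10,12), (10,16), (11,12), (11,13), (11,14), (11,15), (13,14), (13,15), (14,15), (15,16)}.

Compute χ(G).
χ(G) = 4

Clique number ω(G) = 4 (lower bound: χ ≥ ω).
The clique on [9, 13, 14, 15] has size 4, forcing χ ≥ 4, and the coloring below uses 4 colors, so χ(G) = 4.
A valid 4-coloring: color 1: [12, 15]; color 2: [10, 13]; color 3: [14, 16]; color 4: [9, 11].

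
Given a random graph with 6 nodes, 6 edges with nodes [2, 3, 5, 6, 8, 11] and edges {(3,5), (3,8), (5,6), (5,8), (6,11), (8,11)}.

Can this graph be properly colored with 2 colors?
No, G is not 2-colorable

The clique on vertices [3, 5, 8] has size 3 > 2, so it alone needs 3 colors.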